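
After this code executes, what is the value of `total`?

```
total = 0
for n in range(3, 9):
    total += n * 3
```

n=3: total = 0+3*3 = 9
n=4: total = 9+4*3 = 21
n=5: total = 21+5*3 = 36
n=6: total = 36+6*3 = 54
n=7: total = 54+7*3 = 75
n=8: total = 75+8*3 = 99

99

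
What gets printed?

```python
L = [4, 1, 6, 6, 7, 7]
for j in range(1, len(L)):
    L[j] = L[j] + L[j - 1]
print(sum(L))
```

j=1: L[1] = 1+4 = 5 → [4, 5, 6, 6, 7, 7]
j=2: L[2] = 6+5 = 11 → [4, 5, 11, 6, 7, 7]
j=3: L[3] = 6+11 = 17 → [4, 5, 11, 17, 7, 7]
j=4: L[4] = 7+17 = 24 → [4, 5, 11, 17, 24, 7]
j=5: L[5] = 7+24 = 31 → [4, 5, 11, 17, 24, 31]
sum = 92

92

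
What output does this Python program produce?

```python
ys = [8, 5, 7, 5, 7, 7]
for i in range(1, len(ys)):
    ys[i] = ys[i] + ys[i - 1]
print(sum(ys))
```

137

i=1: ys[1] = 5+8 = 13 → [8, 13, 7, 5, 7, 7]
i=2: ys[2] = 7+13 = 20 → [8, 13, 20, 5, 7, 7]
i=3: ys[3] = 5+20 = 25 → [8, 13, 20, 25, 7, 7]
i=4: ys[4] = 7+25 = 32 → [8, 13, 20, 25, 32, 7]
i=5: ys[5] = 7+32 = 39 → [8, 13, 20, 25, 32, 39]
sum = 137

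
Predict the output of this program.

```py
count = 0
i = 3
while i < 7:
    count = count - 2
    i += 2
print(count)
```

i=3: count = 0-2 = -2
i=5: count = (-2)-2 = -4

-4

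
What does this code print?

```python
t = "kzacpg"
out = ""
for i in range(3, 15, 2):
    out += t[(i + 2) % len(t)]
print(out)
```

i=3: add t[5]='g' → 'g'
i=5: add t[1]='z' → 'gz'
i=7: add t[3]='c' → 'gzc'
i=9: add t[5]='g' → 'gzcg'
i=11: add t[1]='z' → 'gzcgz'
i=13: add t[3]='c' → 'gzcgzc'

gzcgzc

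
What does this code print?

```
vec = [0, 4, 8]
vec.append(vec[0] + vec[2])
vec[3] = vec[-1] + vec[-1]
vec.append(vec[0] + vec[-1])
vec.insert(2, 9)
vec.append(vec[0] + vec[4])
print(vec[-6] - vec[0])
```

4

append vec[0]+vec[2] = 0+8 = 8 → [0, 4, 8, 8]
vec[3] = vec[-1]+vec[-1] = 8+8 = 16 → [0, 4, 8, 16]
append vec[0]+vec[-1] = 0+16 = 16 → [0, 4, 8, 16, 16]
insert 9 at 2 → [0, 4, 9, 8, 16, 16]
append vec[0]+vec[4] = 0+16 = 16 → [0, 4, 9, 8, 16, 16, 16]
vec[-6]-vec[0] = 4-0 = 4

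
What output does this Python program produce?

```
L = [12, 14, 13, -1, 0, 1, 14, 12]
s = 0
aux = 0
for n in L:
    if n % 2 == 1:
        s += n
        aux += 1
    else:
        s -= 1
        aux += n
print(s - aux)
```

-47

n=12: not odd, s = 0-1 = -1; aux=12
n=14: not odd, s = (-1)-1 = -2; aux=26
n=13: odd, s = (-2)+13 = 11; aux=27
n=-1: odd, s = 11+(-1) = 10; aux=28
n=0: not odd, s = 10-1 = 9; aux=28
n=1: odd, s = 9+1 = 10; aux=29
n=14: not odd, s = 10-1 = 9; aux=43
n=12: not odd, s = 9-1 = 8; aux=55
s-aux = 8-55 = -47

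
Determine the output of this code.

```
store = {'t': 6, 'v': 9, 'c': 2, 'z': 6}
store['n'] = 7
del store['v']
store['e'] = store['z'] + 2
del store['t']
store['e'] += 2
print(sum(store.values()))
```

store['n'] = 7 → {'t': 6, 'v': 9, 'c': 2, 'z': 6, 'n': 7}
del 'v' → {'t': 6, 'c': 2, 'z': 6, 'n': 7}
store['e'] = store['z']+2 = 8 → {'t': 6, 'c': 2, 'z': 6, 'n': 7, 'e': 8}
del 't' → {'c': 2, 'z': 6, 'n': 7, 'e': 8}
store['e'] = 8+2 = 10 → {'c': 2, 'z': 6, 'n': 7, 'e': 10}
sum of values = 25

25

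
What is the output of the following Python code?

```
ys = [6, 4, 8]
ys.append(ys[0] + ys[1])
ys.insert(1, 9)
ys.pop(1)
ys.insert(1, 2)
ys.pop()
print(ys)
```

[6, 2, 4, 8]

append ys[0]+ys[1] = 6+4 = 10 → [6, 4, 8, 10]
insert 9 at 1 → [6, 9, 4, 8, 10]
pop(1) removes 9 → [6, 4, 8, 10]
insert 2 at 1 → [6, 2, 4, 8, 10]
pop() removes 10 → [6, 2, 4, 8]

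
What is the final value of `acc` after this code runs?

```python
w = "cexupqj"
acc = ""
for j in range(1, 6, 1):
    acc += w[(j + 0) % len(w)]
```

'exupq'

j=1: add w[1]='e' → 'e'
j=2: add w[2]='x' → 'ex'
j=3: add w[3]='u' → 'exu'
j=4: add w[4]='p' → 'exup'
j=5: add w[5]='q' → 'exupq'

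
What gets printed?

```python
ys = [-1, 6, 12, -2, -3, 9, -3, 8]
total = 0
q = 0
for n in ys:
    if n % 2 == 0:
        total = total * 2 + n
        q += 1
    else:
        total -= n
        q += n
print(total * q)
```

n=-1: not even, total = 0-(-1) = 1; q=-1
n=6: even, total = 1*2+6 = 8; q=0
n=12: even, total = 8*2+12 = 28; q=1
n=-2: even, total = 28*2+(-2) = 54; q=2
n=-3: not even, total = 54-(-3) = 57; q=-1
n=9: not even, total = 57-9 = 48; q=8
n=-3: not even, total = 48-(-3) = 51; q=5
n=8: even, total = 51*2+8 = 110; q=6
total*q = 110*6 = 660

660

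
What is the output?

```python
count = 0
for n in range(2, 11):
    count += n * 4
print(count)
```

216

n=2: count = 0+2*4 = 8
n=3: count = 8+3*4 = 20
n=4: count = 20+4*4 = 36
n=5: count = 36+5*4 = 56
n=6: count = 56+6*4 = 80
n=7: count = 80+7*4 = 108
n=8: count = 108+8*4 = 140
n=9: count = 140+9*4 = 176
n=10: count = 176+10*4 = 216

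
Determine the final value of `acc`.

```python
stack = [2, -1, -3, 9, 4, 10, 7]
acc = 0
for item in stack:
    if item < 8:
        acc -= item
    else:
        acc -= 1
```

item=2: <8, acc = 0-2 = -2
item=-1: <8, acc = (-2)-(-1) = -1
item=-3: <8, acc = (-1)-(-3) = 2
item=9: not <8, acc = 2-1 = 1
item=4: <8, acc = 1-4 = -3
item=10: not <8, acc = (-3)-1 = -4
item=7: <8, acc = (-4)-7 = -11

-11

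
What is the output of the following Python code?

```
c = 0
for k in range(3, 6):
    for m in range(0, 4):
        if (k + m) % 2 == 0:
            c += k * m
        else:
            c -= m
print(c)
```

k=3,m=0: odd sum, c = 0-0 = 0
k=3,m=1: even sum, c = 0+3 = 3
k=3,m=2: odd sum, c = 3-2 = 1
k=3,m=3: even sum, c = 1+9 = 10
k=4,m=0: even sum, c = 10+0 = 10
k=4,m=1: odd sum, c = 10-1 = 9
k=4,m=2: even sum, c = 9+8 = 17
k=4,m=3: odd sum, c = 17-3 = 14
k=5,m=0: odd sum, c = 14-0 = 14
k=5,m=1: even sum, c = 14+5 = 19
k=5,m=2: odd sum, c = 19-2 = 17
k=5,m=3: even sum, c = 17+15 = 32

32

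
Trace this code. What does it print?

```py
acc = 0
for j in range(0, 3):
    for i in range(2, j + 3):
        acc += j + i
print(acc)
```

24

j=0,i=2: acc = 0+2 = 2
j=1,i=2: acc = 2+3 = 5
j=1,i=3: acc = 5+4 = 9
j=2,i=2: acc = 9+4 = 13
j=2,i=3: acc = 13+5 = 18
j=2,i=4: acc = 18+6 = 24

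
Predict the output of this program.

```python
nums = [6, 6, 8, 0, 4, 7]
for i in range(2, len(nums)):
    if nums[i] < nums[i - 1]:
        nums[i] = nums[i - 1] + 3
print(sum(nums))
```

62

i=2: 8>=6, unchanged → [6, 6, 8, 0, 4, 7]
i=3: 0<8, nums[3] = 8+3 = 11 → [6, 6, 8, 11, 4, 7]
i=4: 4<11, nums[4] = 11+3 = 14 → [6, 6, 8, 11, 14, 7]
i=5: 7<14, nums[5] = 14+3 = 17 → [6, 6, 8, 11, 14, 17]
sum = 62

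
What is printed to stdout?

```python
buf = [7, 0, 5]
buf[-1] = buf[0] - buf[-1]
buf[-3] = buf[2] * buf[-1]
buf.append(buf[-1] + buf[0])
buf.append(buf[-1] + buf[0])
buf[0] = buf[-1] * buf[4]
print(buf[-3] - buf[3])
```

buf[-1] = buf[0]-buf[-1] = 7-5 = 2 → [7, 0, 2]
buf[-3] = buf[2]*buf[-1] = 2*2 = 4 → [4, 0, 2]
append buf[-1]+buf[0] = 2+4 = 6 → [4, 0, 2, 6]
append buf[-1]+buf[0] = 6+4 = 10 → [4, 0, 2, 6, 10]
buf[0] = buf[-1]*buf[4] = 10*10 = 100 → [100, 0, 2, 6, 10]
buf[-3]-buf[3] = 2-6 = -4

-4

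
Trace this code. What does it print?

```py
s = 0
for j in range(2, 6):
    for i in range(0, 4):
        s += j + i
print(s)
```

80

j=2,i=0: s = 0+2 = 2
j=2,i=1: s = 2+3 = 5
j=2,i=2: s = 5+4 = 9
j=2,i=3: s = 9+5 = 14
j=3,i=0: s = 14+3 = 17
j=3,i=1: s = 17+4 = 21
j=3,i=2: s = 21+5 = 26
j=3,i=3: s = 26+6 = 32
j=4,i=0: s = 32+4 = 36
j=4,i=1: s = 36+5 = 41
j=4,i=2: s = 41+6 = 47
j=4,i=3: s = 47+7 = 54
j=5,i=0: s = 54+5 = 59
j=5,i=1: s = 59+6 = 65
j=5,i=2: s = 65+7 = 72
j=5,i=3: s = 72+8 = 80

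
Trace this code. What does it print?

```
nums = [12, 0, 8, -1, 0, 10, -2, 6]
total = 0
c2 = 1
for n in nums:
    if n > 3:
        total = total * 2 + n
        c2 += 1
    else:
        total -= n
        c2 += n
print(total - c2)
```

160

n=12: >3, total = 0*2+12 = 12; c2=2
n=0: not >3, total = 12-0 = 12; c2=2
n=8: >3, total = 12*2+8 = 32; c2=3
n=-1: not >3, total = 32-(-1) = 33; c2=2
n=0: not >3, total = 33-0 = 33; c2=2
n=10: >3, total = 33*2+10 = 76; c2=3
n=-2: not >3, total = 76-(-2) = 78; c2=1
n=6: >3, total = 78*2+6 = 162; c2=2
total-c2 = 162-2 = 160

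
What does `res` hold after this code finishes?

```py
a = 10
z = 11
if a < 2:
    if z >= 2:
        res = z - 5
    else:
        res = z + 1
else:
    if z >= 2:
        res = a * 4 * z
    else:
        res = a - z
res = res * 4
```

1760

a=10, z=11
a < 2 is False; z >= 2 is True
→ res = a * 4 * z = 440
res = 440*4 = 1760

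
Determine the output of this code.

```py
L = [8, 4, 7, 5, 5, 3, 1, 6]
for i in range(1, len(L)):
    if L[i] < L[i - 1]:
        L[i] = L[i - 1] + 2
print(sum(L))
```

i=1: 4<8, L[1] = 8+2 = 10 → [8, 10, 7, 5, 5, 3, 1, 6]
i=2: 7<10, L[2] = 10+2 = 12 → [8, 10, 12, 5, 5, 3, 1, 6]
i=3: 5<12, L[3] = 12+2 = 14 → [8, 10, 12, 14, 5, 3, 1, 6]
i=4: 5<14, L[4] = 14+2 = 16 → [8, 10, 12, 14, 16, 3, 1, 6]
i=5: 3<16, L[5] = 16+2 = 18 → [8, 10, 12, 14, 16, 18, 1, 6]
i=6: 1<18, L[6] = 18+2 = 20 → [8, 10, 12, 14, 16, 18, 20, 6]
i=7: 6<20, L[7] = 20+2 = 22 → [8, 10, 12, 14, 16, 18, 20, 22]
sum = 120

120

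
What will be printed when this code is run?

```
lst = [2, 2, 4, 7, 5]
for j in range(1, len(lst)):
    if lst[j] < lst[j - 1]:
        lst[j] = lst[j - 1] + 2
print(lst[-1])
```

j=1: 2>=2, unchanged → [2, 2, 4, 7, 5]
j=2: 4>=2, unchanged → [2, 2, 4, 7, 5]
j=3: 7>=4, unchanged → [2, 2, 4, 7, 5]
j=4: 5<7, lst[4] = 7+2 = 9 → [2, 2, 4, 7, 9]

9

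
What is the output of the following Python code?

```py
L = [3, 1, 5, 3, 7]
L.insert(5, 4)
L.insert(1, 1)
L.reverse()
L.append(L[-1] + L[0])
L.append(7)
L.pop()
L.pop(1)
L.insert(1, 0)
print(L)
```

[4, 0, 3, 5, 1, 1, 3, 7]

insert 4 at 5 → [3, 1, 5, 3, 7, 4]
insert 1 at 1 → [3, 1, 1, 5, 3, 7, 4]
reverse → [4, 7, 3, 5, 1, 1, 3]
append L[-1]+L[0] = 3+4 = 7 → [4, 7, 3, 5, 1, 1, 3, 7]
append 7 → [4, 7, 3, 5, 1, 1, 3, 7, 7]
pop() removes 7 → [4, 7, 3, 5, 1, 1, 3, 7]
pop(1) removes 7 → [4, 3, 5, 1, 1, 3, 7]
insert 0 at 1 → [4, 0, 3, 5, 1, 1, 3, 7]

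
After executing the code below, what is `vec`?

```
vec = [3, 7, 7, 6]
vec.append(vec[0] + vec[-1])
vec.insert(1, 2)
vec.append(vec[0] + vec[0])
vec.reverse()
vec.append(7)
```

[6, 9, 6, 7, 7, 2, 3, 7]

append vec[0]+vec[-1] = 3+6 = 9 → [3, 7, 7, 6, 9]
insert 2 at 1 → [3, 2, 7, 7, 6, 9]
append vec[0]+vec[0] = 3+3 = 6 → [3, 2, 7, 7, 6, 9, 6]
reverse → [6, 9, 6, 7, 7, 2, 3]
append 7 → [6, 9, 6, 7, 7, 2, 3, 7]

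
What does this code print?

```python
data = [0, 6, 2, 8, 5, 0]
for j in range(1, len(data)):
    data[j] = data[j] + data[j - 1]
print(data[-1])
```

j=1: data[1] = 6+0 = 6 → [0, 6, 2, 8, 5, 0]
j=2: data[2] = 2+6 = 8 → [0, 6, 8, 8, 5, 0]
j=3: data[3] = 8+8 = 16 → [0, 6, 8, 16, 5, 0]
j=4: data[4] = 5+16 = 21 → [0, 6, 8, 16, 21, 0]
j=5: data[5] = 0+21 = 21 → [0, 6, 8, 16, 21, 21]

21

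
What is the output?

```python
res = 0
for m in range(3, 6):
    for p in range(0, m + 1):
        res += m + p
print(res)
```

93

m=3,p=0: res = 0+3 = 3
m=3,p=1: res = 3+4 = 7
m=3,p=2: res = 7+5 = 12
m=3,p=3: res = 12+6 = 18
m=4,p=0: res = 18+4 = 22
m=4,p=1: res = 22+5 = 27
m=4,p=2: res = 27+6 = 33
m=4,p=3: res = 33+7 = 40
m=4,p=4: res = 40+8 = 48
m=5,p=0: res = 48+5 = 53
m=5,p=1: res = 53+6 = 59
m=5,p=2: res = 59+7 = 66
m=5,p=3: res = 66+8 = 74
m=5,p=4: res = 74+9 = 83
m=5,p=5: res = 83+10 = 93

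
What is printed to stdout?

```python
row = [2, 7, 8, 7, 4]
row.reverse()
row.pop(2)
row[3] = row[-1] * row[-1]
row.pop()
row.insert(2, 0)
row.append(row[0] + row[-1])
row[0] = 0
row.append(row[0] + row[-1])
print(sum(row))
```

reverse → [4, 7, 8, 7, 2]
pop(2) removes 8 → [4, 7, 7, 2]
row[3] = row[-1]*row[-1] = 2*2 = 4 → [4, 7, 7, 4]
pop() removes 4 → [4, 7, 7]
insert 0 at 2 → [4, 7, 0, 7]
append row[0]+row[-1] = 4+7 = 11 → [4, 7, 0, 7, 11]
row[0] = 0 → [0, 7, 0, 7, 11]
append row[0]+row[-1] = 0+11 = 11 → [0, 7, 0, 7, 11, 11]
sum = 36

36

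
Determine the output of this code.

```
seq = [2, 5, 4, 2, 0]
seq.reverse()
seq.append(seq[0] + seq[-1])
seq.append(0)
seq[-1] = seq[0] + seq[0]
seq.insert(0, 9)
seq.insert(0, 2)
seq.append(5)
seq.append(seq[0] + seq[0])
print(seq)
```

reverse → [0, 2, 4, 5, 2]
append seq[0]+seq[-1] = 0+2 = 2 → [0, 2, 4, 5, 2, 2]
append 0 → [0, 2, 4, 5, 2, 2, 0]
seq[-1] = seq[0]+seq[0] = 0+0 = 0 → [0, 2, 4, 5, 2, 2, 0]
insert 9 at 0 → [9, 0, 2, 4, 5, 2, 2, 0]
insert 2 at 0 → [2, 9, 0, 2, 4, 5, 2, 2, 0]
append 5 → [2, 9, 0, 2, 4, 5, 2, 2, 0, 5]
append seq[0]+seq[0] = 2+2 = 4 → [2, 9, 0, 2, 4, 5, 2, 2, 0, 5, 4]

[2, 9, 0, 2, 4, 5, 2, 2, 0, 5, 4]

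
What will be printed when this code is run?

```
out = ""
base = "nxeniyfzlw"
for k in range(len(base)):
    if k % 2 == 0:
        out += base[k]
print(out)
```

k=0: add 'n' → 'n'
k=1: skip
k=2: add 'e' → 'ne'
k=3: skip
k=4: add 'i' → 'nei'
k=5: skip
k=6: add 'f' → 'neif'
k=7: skip
k=8: add 'l' → 'neifl'
k=9: skip

neifl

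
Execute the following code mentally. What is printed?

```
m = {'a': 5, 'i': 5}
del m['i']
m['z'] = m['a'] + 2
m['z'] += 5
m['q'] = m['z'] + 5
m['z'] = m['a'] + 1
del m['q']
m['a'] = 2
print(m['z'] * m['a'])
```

12

del 'i' → {'a': 5}
m['z'] = m['a']+2 = 7 → {'a': 5, 'z': 7}
m['z'] = 7+5 = 12 → {'a': 5, 'z': 12}
m['q'] = m['z']+5 = 17 → {'a': 5, 'z': 12, 'q': 17}
m['z'] = m['a']+1 = 6 → {'a': 5, 'z': 6, 'q': 17}
del 'q' → {'a': 5, 'z': 6}
m['a'] = 2 → {'a': 2, 'z': 6}
m['z']*m['a'] = 6*2 = 12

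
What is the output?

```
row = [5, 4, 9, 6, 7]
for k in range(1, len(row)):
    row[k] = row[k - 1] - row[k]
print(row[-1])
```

-21

k=1: row[1] = 5-4 = 1 → [5, 1, 9, 6, 7]
k=2: row[2] = 1-9 = -8 → [5, 1, -8, 6, 7]
k=3: row[3] = (-8)-6 = -14 → [5, 1, -8, -14, 7]
k=4: row[4] = (-14)-7 = -21 → [5, 1, -8, -14, -21]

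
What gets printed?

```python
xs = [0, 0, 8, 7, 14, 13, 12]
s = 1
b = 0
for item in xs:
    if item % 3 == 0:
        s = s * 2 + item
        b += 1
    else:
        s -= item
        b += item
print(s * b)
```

-2880

item=0: %3==0, s = 1*2+0 = 2; b=1
item=0: %3==0, s = 2*2+0 = 4; b=2
item=8: not %3==0, s = 4-8 = -4; b=10
item=7: not %3==0, s = (-4)-7 = -11; b=17
item=14: not %3==0, s = (-11)-14 = -25; b=31
item=13: not %3==0, s = (-25)-13 = -38; b=44
item=12: %3==0, s = (-38)*2+12 = -64; b=45
s*b = (-64)*45 = -2880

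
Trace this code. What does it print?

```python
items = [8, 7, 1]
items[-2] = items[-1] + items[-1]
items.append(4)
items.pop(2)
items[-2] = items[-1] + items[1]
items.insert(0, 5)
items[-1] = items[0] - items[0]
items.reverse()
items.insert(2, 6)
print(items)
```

items[-2] = items[-1]+items[-1] = 1+1 = 2 → [8, 2, 1]
append 4 → [8, 2, 1, 4]
pop(2) removes 1 → [8, 2, 4]
items[-2] = items[-1]+items[1] = 4+2 = 6 → [8, 6, 4]
insert 5 at 0 → [5, 8, 6, 4]
items[-1] = items[0]-items[0] = 5-5 = 0 → [5, 8, 6, 0]
reverse → [0, 6, 8, 5]
insert 6 at 2 → [0, 6, 6, 8, 5]

[0, 6, 6, 8, 5]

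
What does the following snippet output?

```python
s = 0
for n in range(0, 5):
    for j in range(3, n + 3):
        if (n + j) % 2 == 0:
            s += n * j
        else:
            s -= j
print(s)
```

60

n=1,j=3: even sum, s = 0+3 = 3
n=2,j=3: odd sum, s = 3-3 = 0
n=2,j=4: even sum, s = 0+8 = 8
n=3,j=3: even sum, s = 8+9 = 17
n=3,j=4: odd sum, s = 17-4 = 13
n=3,j=5: even sum, s = 13+15 = 28
n=4,j=3: odd sum, s = 28-3 = 25
n=4,j=4: even sum, s = 25+16 = 41
n=4,j=5: odd sum, s = 41-5 = 36
n=4,j=6: even sum, s = 36+24 = 60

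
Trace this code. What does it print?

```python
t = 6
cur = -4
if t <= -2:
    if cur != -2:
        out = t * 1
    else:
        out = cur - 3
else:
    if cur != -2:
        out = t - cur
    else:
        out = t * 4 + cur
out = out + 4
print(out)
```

t=6, cur=-4
t <= -2 is False; cur != -2 is True
→ out = t - cur = 10
out = 10+4 = 14

14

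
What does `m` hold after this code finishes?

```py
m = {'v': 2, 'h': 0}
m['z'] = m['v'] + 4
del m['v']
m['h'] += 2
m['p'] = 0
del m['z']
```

m['z'] = m['v']+4 = 6 → {'v': 2, 'h': 0, 'z': 6}
del 'v' → {'h': 0, 'z': 6}
m['h'] = 0+2 = 2 → {'h': 2, 'z': 6}
m['p'] = 0 → {'h': 2, 'z': 6, 'p': 0}
del 'z' → {'h': 2, 'p': 0}

{'h': 2, 'p': 0}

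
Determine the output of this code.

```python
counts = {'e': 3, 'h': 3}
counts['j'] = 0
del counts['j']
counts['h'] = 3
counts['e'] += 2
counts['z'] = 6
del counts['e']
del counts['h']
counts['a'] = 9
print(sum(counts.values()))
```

counts['j'] = 0 → {'e': 3, 'h': 3, 'j': 0}
del 'j' → {'e': 3, 'h': 3}
counts['h'] = 3 → {'e': 3, 'h': 3}
counts['e'] = 3+2 = 5 → {'e': 5, 'h': 3}
counts['z'] = 6 → {'e': 5, 'h': 3, 'z': 6}
del 'e' → {'h': 3, 'z': 6}
del 'h' → {'z': 6}
counts['a'] = 9 → {'z': 6, 'a': 9}
sum of values = 15

15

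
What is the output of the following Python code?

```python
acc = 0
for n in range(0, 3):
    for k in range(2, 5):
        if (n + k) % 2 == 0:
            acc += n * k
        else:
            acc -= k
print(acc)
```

n=0,k=2: even sum, acc = 0+0 = 0
n=0,k=3: odd sum, acc = 0-3 = -3
n=0,k=4: even sum, acc = (-3)+0 = -3
n=1,k=2: odd sum, acc = (-3)-2 = -5
n=1,k=3: even sum, acc = (-5)+3 = -2
n=1,k=4: odd sum, acc = (-2)-4 = -6
n=2,k=2: even sum, acc = (-6)+4 = -2
n=2,k=3: odd sum, acc = (-2)-3 = -5
n=2,k=4: even sum, acc = (-5)+8 = 3

3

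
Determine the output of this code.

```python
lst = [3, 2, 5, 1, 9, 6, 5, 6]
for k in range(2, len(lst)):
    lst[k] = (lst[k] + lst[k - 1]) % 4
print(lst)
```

[3, 2, 3, 0, 1, 3, 0, 2]

k=2: lst[2] = (5+2)%4 = 3 → [3, 2, 3, 1, 9, 6, 5, 6]
k=3: lst[3] = (1+3)%4 = 0 → [3, 2, 3, 0, 9, 6, 5, 6]
k=4: lst[4] = (9+0)%4 = 1 → [3, 2, 3, 0, 1, 6, 5, 6]
k=5: lst[5] = (6+1)%4 = 3 → [3, 2, 3, 0, 1, 3, 5, 6]
k=6: lst[6] = (5+3)%4 = 0 → [3, 2, 3, 0, 1, 3, 0, 6]
k=7: lst[7] = (6+0)%4 = 2 → [3, 2, 3, 0, 1, 3, 0, 2]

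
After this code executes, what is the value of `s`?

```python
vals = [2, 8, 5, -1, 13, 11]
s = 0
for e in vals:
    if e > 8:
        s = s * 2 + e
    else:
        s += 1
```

53

e=2: not >8, s = 0+1 = 1
e=8: not >8, s = 1+1 = 2
e=5: not >8, s = 2+1 = 3
e=-1: not >8, s = 3+1 = 4
e=13: >8, s = 4*2+13 = 21
e=11: >8, s = 21*2+11 = 53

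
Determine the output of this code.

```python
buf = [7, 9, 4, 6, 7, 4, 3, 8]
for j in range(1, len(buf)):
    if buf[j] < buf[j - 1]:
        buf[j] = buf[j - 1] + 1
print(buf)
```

j=1: 9>=7, unchanged → [7, 9, 4, 6, 7, 4, 3, 8]
j=2: 4<9, buf[2] = 9+1 = 10 → [7, 9, 10, 6, 7, 4, 3, 8]
j=3: 6<10, buf[3] = 10+1 = 11 → [7, 9, 10, 11, 7, 4, 3, 8]
j=4: 7<11, buf[4] = 11+1 = 12 → [7, 9, 10, 11, 12, 4, 3, 8]
j=5: 4<12, buf[5] = 12+1 = 13 → [7, 9, 10, 11, 12, 13, 3, 8]
j=6: 3<13, buf[6] = 13+1 = 14 → [7, 9, 10, 11, 12, 13, 14, 8]
j=7: 8<14, buf[7] = 14+1 = 15 → [7, 9, 10, 11, 12, 13, 14, 15]

[7, 9, 10, 11, 12, 13, 14, 15]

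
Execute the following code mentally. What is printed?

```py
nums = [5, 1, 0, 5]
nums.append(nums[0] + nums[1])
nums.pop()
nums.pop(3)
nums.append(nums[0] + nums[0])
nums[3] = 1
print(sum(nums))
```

7

append nums[0]+nums[1] = 5+1 = 6 → [5, 1, 0, 5, 6]
pop() removes 6 → [5, 1, 0, 5]
pop(3) removes 5 → [5, 1, 0]
append nums[0]+nums[0] = 5+5 = 10 → [5, 1, 0, 10]
nums[3] = 1 → [5, 1, 0, 1]
sum = 7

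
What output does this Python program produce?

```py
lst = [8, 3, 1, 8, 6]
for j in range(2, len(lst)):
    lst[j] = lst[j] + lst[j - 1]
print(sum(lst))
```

45

j=2: lst[2] = 1+3 = 4 → [8, 3, 4, 8, 6]
j=3: lst[3] = 8+4 = 12 → [8, 3, 4, 12, 6]
j=4: lst[4] = 6+12 = 18 → [8, 3, 4, 12, 18]
sum = 45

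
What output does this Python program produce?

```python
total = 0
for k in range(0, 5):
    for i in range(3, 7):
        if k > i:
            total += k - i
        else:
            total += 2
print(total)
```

k=0,i=3: not 0>3, total = 0+2 = 2
k=0,i=4: not 0>4, total = 2+2 = 4
k=0,i=5: not 0>5, total = 4+2 = 6
k=0,i=6: not 0>6, total = 6+2 = 8
k=1,i=3: not 1>3, total = 8+2 = 10
k=1,i=4: not 1>4, total = 10+2 = 12
k=1,i=5: not 1>5, total = 12+2 = 14
k=1,i=6: not 1>6, total = 14+2 = 16
k=2,i=3: not 2>3, total = 16+2 = 18
k=2,i=4: not 2>4, total = 18+2 = 20
k=2,i=5: not 2>5, total = 20+2 = 22
k=2,i=6: not 2>6, total = 22+2 = 24
k=3,i=3: not 3>3, total = 24+2 = 26
k=3,i=4: not 3>4, total = 26+2 = 28
k=3,i=5: not 3>5, total = 28+2 = 30
k=3,i=6: not 3>6, total = 30+2 = 32
k=4,i=3: 4>3, total = 32+1 = 33
k=4,i=4: not 4>4, total = 33+2 = 35
k=4,i=5: not 4>5, total = 35+2 = 37
k=4,i=6: not 4>6, total = 37+2 = 39

39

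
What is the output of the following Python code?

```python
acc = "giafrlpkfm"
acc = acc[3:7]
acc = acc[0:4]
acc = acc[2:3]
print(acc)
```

l

slice [3:7] → 'frlp'
slice [0:4] → 'frlp'
slice [2:3] → 'l'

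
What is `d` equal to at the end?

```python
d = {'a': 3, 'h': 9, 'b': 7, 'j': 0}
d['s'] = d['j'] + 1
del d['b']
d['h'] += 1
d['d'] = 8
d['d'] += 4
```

d['s'] = d['j']+1 = 1 → {'a': 3, 'h': 9, 'b': 7, 'j': 0, 's': 1}
del 'b' → {'a': 3, 'h': 9, 'j': 0, 's': 1}
d['h'] = 9+1 = 10 → {'a': 3, 'h': 10, 'j': 0, 's': 1}
d['d'] = 8 → {'a': 3, 'h': 10, 'j': 0, 's': 1, 'd': 8}
d['d'] = 8+4 = 12 → {'a': 3, 'h': 10, 'j': 0, 's': 1, 'd': 12}

{'a': 3, 'h': 10, 'j': 0, 's': 1, 'd': 12}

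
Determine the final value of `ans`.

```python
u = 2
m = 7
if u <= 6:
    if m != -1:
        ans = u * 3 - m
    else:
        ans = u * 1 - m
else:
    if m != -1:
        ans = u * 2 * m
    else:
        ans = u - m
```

-1

u=2, m=7
u <= 6 is True; m != -1 is True
→ ans = u * 3 - m = -1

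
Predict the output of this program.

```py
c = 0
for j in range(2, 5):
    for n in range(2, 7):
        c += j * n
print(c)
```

j=2,n=2: c = 0+4 = 4
j=2,n=3: c = 4+6 = 10
j=2,n=4: c = 10+8 = 18
j=2,n=5: c = 18+10 = 28
j=2,n=6: c = 28+12 = 40
j=3,n=2: c = 40+6 = 46
j=3,n=3: c = 46+9 = 55
j=3,n=4: c = 55+12 = 67
j=3,n=5: c = 67+15 = 82
j=3,n=6: c = 82+18 = 100
j=4,n=2: c = 100+8 = 108
j=4,n=3: c = 108+12 = 120
j=4,n=4: c = 120+16 = 136
j=4,n=5: c = 136+20 = 156
j=4,n=6: c = 156+24 = 180

180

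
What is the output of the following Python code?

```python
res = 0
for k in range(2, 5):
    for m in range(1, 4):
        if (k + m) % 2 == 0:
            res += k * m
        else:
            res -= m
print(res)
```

k=2,m=1: odd sum, res = 0-1 = -1
k=2,m=2: even sum, res = (-1)+4 = 3
k=2,m=3: odd sum, res = 3-3 = 0
k=3,m=1: even sum, res = 0+3 = 3
k=3,m=2: odd sum, res = 3-2 = 1
k=3,m=3: even sum, res = 1+9 = 10
k=4,m=1: odd sum, res = 10-1 = 9
k=4,m=2: even sum, res = 9+8 = 17
k=4,m=3: odd sum, res = 17-3 = 14

14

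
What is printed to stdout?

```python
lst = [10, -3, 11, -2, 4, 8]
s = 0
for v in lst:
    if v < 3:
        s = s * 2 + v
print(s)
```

v=10: not <3
v=-3: <3, s = 0*2+(-3) = -3
v=11: not <3
v=-2: <3, s = (-3)*2+(-2) = -8
v=4: not <3
v=8: not <3

-8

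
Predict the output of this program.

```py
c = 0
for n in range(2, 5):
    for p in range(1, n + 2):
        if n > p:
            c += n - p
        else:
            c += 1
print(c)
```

16

n=2,p=1: 2>1, c = 0+1 = 1
n=2,p=2: not 2>2, c = 1+1 = 2
n=2,p=3: not 2>3, c = 2+1 = 3
n=3,p=1: 3>1, c = 3+2 = 5
n=3,p=2: 3>2, c = 5+1 = 6
n=3,p=3: not 3>3, c = 6+1 = 7
n=3,p=4: not 3>4, c = 7+1 = 8
n=4,p=1: 4>1, c = 8+3 = 11
n=4,p=2: 4>2, c = 11+2 = 13
n=4,p=3: 4>3, c = 13+1 = 14
n=4,p=4: not 4>4, c = 14+1 = 15
n=4,p=5: not 4>5, c = 15+1 = 16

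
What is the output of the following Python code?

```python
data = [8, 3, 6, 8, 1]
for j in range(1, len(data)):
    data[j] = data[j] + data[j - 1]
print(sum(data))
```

j=1: data[1] = 3+8 = 11 → [8, 11, 6, 8, 1]
j=2: data[2] = 6+11 = 17 → [8, 11, 17, 8, 1]
j=3: data[3] = 8+17 = 25 → [8, 11, 17, 25, 1]
j=4: data[4] = 1+25 = 26 → [8, 11, 17, 25, 26]
sum = 87

87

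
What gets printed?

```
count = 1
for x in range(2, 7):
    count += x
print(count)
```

x=2: count = 1+2 = 3
x=3: count = 3+3 = 6
x=4: count = 6+4 = 10
x=5: count = 10+5 = 15
x=6: count = 15+6 = 21

21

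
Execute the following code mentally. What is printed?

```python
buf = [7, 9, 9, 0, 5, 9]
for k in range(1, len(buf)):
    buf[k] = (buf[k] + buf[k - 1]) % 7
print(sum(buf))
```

k=1: buf[1] = (9+7)%7 = 2 → [7, 2, 9, 0, 5, 9]
k=2: buf[2] = (9+2)%7 = 4 → [7, 2, 4, 0, 5, 9]
k=3: buf[3] = (0+4)%7 = 4 → [7, 2, 4, 4, 5, 9]
k=4: buf[4] = (5+4)%7 = 2 → [7, 2, 4, 4, 2, 9]
k=5: buf[5] = (9+2)%7 = 4 → [7, 2, 4, 4, 2, 4]
sum = 23

23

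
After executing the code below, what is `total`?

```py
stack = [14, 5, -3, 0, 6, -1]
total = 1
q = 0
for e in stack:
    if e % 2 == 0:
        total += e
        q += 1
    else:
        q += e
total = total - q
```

e=14: even, total = 1+14 = 15; q=1
e=5: not even; q=6
e=-3: not even; q=3
e=0: even, total = 15+0 = 15; q=4
e=6: even, total = 15+6 = 21; q=5
e=-1: not even; q=4
total-q = 21-4 = 17

17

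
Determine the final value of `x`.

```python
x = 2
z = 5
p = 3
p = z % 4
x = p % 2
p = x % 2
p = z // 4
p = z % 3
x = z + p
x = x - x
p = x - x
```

p = 5%4 = 1
x = 1%2 = 1
p = 1%2 = 1
p = 5//4 = 1
p = 5%3 = 2
x = 5+2 = 7
x = 7-7 = 0
p = 0-0 = 0

0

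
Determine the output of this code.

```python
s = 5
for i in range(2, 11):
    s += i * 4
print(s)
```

221

i=2: s = 5+2*4 = 13
i=3: s = 13+3*4 = 25
i=4: s = 25+4*4 = 41
i=5: s = 41+5*4 = 61
i=6: s = 61+6*4 = 85
i=7: s = 85+7*4 = 113
i=8: s = 113+8*4 = 145
i=9: s = 145+9*4 = 181
i=10: s = 181+10*4 = 221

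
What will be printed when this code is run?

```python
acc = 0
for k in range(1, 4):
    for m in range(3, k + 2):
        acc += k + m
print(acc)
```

k=2,m=3: acc = 0+5 = 5
k=3,m=3: acc = 5+6 = 11
k=3,m=4: acc = 11+7 = 18

18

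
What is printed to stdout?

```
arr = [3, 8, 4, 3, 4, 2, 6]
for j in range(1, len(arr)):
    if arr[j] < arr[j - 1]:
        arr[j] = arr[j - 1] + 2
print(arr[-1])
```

18

j=1: 8>=3, unchanged → [3, 8, 4, 3, 4, 2, 6]
j=2: 4<8, arr[2] = 8+2 = 10 → [3, 8, 10, 3, 4, 2, 6]
j=3: 3<10, arr[3] = 10+2 = 12 → [3, 8, 10, 12, 4, 2, 6]
j=4: 4<12, arr[4] = 12+2 = 14 → [3, 8, 10, 12, 14, 2, 6]
j=5: 2<14, arr[5] = 14+2 = 16 → [3, 8, 10, 12, 14, 16, 6]
j=6: 6<16, arr[6] = 16+2 = 18 → [3, 8, 10, 12, 14, 16, 18]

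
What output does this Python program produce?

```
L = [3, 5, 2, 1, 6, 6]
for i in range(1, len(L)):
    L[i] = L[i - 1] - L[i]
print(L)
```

[3, -2, -4, -5, -11, -17]

i=1: L[1] = 3-5 = -2 → [3, -2, 2, 1, 6, 6]
i=2: L[2] = (-2)-2 = -4 → [3, -2, -4, 1, 6, 6]
i=3: L[3] = (-4)-1 = -5 → [3, -2, -4, -5, 6, 6]
i=4: L[4] = (-5)-6 = -11 → [3, -2, -4, -5, -11, 6]
i=5: L[5] = (-11)-6 = -17 → [3, -2, -4, -5, -11, -17]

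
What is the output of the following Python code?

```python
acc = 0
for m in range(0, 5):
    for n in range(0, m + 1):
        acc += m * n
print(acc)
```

m=0,n=0: acc = 0+0 = 0
m=1,n=0: acc = 0+0 = 0
m=1,n=1: acc = 0+1 = 1
m=2,n=0: acc = 1+0 = 1
m=2,n=1: acc = 1+2 = 3
m=2,n=2: acc = 3+4 = 7
m=3,n=0: acc = 7+0 = 7
m=3,n=1: acc = 7+3 = 10
m=3,n=2: acc = 10+6 = 16
m=3,n=3: acc = 16+9 = 25
m=4,n=0: acc = 25+0 = 25
m=4,n=1: acc = 25+4 = 29
m=4,n=2: acc = 29+8 = 37
m=4,n=3: acc = 37+12 = 49
m=4,n=4: acc = 49+16 = 65

65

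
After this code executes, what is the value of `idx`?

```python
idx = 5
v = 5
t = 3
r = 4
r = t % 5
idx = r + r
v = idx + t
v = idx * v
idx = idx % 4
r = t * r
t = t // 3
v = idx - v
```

r = 3%5 = 3
idx = 3+3 = 6
v = 6+3 = 9
v = 6*9 = 54
idx = 6%4 = 2
r = 3*3 = 9
t = 3//3 = 1
v = 2-54 = -52

2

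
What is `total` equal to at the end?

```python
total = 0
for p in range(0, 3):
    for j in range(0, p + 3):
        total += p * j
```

p=0,j=0: total = 0+0 = 0
p=0,j=1: total = 0+0 = 0
p=0,j=2: total = 0+0 = 0
p=1,j=0: total = 0+0 = 0
p=1,j=1: total = 0+1 = 1
p=1,j=2: total = 1+2 = 3
p=1,j=3: total = 3+3 = 6
p=2,j=0: total = 6+0 = 6
p=2,j=1: total = 6+2 = 8
p=2,j=2: total = 8+4 = 12
p=2,j=3: total = 12+6 = 18
p=2,j=4: total = 18+8 = 26

26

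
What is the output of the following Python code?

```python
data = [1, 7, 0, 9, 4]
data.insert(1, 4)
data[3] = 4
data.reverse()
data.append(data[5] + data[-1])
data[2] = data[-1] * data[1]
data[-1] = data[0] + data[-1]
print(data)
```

insert 4 at 1 → [1, 4, 7, 0, 9, 4]
data[3] = 4 → [1, 4, 7, 4, 9, 4]
reverse → [4, 9, 4, 7, 4, 1]
append data[5]+data[-1] = 1+1 = 2 → [4, 9, 4, 7, 4, 1, 2]
data[2] = data[-1]*data[1] = 2*9 = 18 → [4, 9, 18, 7, 4, 1, 2]
data[-1] = data[0]+data[-1] = 4+2 = 6 → [4, 9, 18, 7, 4, 1, 6]

[4, 9, 18, 7, 4, 1, 6]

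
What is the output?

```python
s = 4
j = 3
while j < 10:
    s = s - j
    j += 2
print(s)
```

-20

j=3: s = 4-3 = 1
j=5: s = 1-5 = -4
j=7: s = (-4)-7 = -11
j=9: s = (-11)-9 = -20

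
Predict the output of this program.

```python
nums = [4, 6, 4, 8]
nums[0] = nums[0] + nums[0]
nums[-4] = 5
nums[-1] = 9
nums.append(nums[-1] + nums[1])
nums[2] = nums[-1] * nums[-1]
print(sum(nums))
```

260

nums[0] = nums[0]+nums[0] = 4+4 = 8 → [8, 6, 4, 8]
nums[-4] = 5 → [5, 6, 4, 8]
nums[-1] = 9 → [5, 6, 4, 9]
append nums[-1]+nums[1] = 9+6 = 15 → [5, 6, 4, 9, 15]
nums[2] = nums[-1]*nums[-1] = 15*15 = 225 → [5, 6, 225, 9, 15]
sum = 260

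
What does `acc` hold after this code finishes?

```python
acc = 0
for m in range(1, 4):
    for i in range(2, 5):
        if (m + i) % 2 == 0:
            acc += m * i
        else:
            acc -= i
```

9

m=1,i=2: odd sum, acc = 0-2 = -2
m=1,i=3: even sum, acc = (-2)+3 = 1
m=1,i=4: odd sum, acc = 1-4 = -3
m=2,i=2: even sum, acc = (-3)+4 = 1
m=2,i=3: odd sum, acc = 1-3 = -2
m=2,i=4: even sum, acc = (-2)+8 = 6
m=3,i=2: odd sum, acc = 6-2 = 4
m=3,i=3: even sum, acc = 4+9 = 13
m=3,i=4: odd sum, acc = 13-4 = 9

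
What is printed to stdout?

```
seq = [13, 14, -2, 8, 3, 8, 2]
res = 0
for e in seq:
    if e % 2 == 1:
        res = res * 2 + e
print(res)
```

29

e=13: odd, res = 0*2+13 = 13
e=14: not odd
e=-2: not odd
e=8: not odd
e=3: odd, res = 13*2+3 = 29
e=8: not odd
e=2: not odd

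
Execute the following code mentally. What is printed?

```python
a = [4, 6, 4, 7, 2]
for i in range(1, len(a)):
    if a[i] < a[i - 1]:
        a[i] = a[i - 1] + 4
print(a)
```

[4, 6, 10, 14, 18]

i=1: 6>=4, unchanged → [4, 6, 4, 7, 2]
i=2: 4<6, a[2] = 6+4 = 10 → [4, 6, 10, 7, 2]
i=3: 7<10, a[3] = 10+4 = 14 → [4, 6, 10, 14, 2]
i=4: 2<14, a[4] = 14+4 = 18 → [4, 6, 10, 14, 18]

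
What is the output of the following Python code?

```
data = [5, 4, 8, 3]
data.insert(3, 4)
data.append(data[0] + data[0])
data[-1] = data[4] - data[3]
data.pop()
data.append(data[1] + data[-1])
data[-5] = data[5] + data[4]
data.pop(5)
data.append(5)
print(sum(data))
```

35

insert 4 at 3 → [5, 4, 8, 4, 3]
append data[0]+data[0] = 5+5 = 10 → [5, 4, 8, 4, 3, 10]
data[-1] = data[4]-data[3] = 3-4 = -1 → [5, 4, 8, 4, 3, -1]
pop() removes -1 → [5, 4, 8, 4, 3]
append data[1]+data[-1] = 4+3 = 7 → [5, 4, 8, 4, 3, 7]
data[-5] = data[5]+data[4] = 7+3 = 10 → [5, 10, 8, 4, 3, 7]
pop(5) removes 7 → [5, 10, 8, 4, 3]
append 5 → [5, 10, 8, 4, 3, 5]
sum = 35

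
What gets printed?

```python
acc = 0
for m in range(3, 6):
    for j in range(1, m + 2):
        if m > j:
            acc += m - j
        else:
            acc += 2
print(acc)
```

m=3,j=1: 3>1, acc = 0+2 = 2
m=3,j=2: 3>2, acc = 2+1 = 3
m=3,j=3: not 3>3, acc = 3+2 = 5
m=3,j=4: not 3>4, acc = 5+2 = 7
m=4,j=1: 4>1, acc = 7+3 = 10
m=4,j=2: 4>2, acc = 10+2 = 12
m=4,j=3: 4>3, acc = 12+1 = 13
m=4,j=4: not 4>4, acc = 13+2 = 15
m=4,j=5: not 4>5, acc = 15+2 = 17
m=5,j=1: 5>1, acc = 17+4 = 21
m=5,j=2: 5>2, acc = 21+3 = 24
m=5,j=3: 5>3, acc = 24+2 = 26
m=5,j=4: 5>4, acc = 26+1 = 27
m=5,j=5: not 5>5, acc = 27+2 = 29
m=5,j=6: not 5>6, acc = 29+2 = 31

31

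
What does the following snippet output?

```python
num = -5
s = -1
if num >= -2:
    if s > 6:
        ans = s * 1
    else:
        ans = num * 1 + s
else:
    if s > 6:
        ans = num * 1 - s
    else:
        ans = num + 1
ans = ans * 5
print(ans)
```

-20

num=-5, s=-1
num >= -2 is False; s > 6 is False
→ ans = num + 1 = -4
ans = (-4)*5 = -20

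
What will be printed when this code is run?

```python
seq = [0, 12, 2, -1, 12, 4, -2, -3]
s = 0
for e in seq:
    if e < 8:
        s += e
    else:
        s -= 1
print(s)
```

-2

e=0: <8, s = 0+0 = 0
e=12: not <8, s = 0-1 = -1
e=2: <8, s = (-1)+2 = 1
e=-1: <8, s = 1+(-1) = 0
e=12: not <8, s = 0-1 = -1
e=4: <8, s = (-1)+4 = 3
e=-2: <8, s = 3+(-2) = 1
e=-3: <8, s = 1+(-3) = -2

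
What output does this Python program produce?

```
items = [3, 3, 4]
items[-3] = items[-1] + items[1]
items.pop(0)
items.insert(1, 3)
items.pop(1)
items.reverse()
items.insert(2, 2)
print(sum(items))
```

9

items[-3] = items[-1]+items[1] = 4+3 = 7 → [7, 3, 4]
pop(0) removes 7 → [3, 4]
insert 3 at 1 → [3, 3, 4]
pop(1) removes 3 → [3, 4]
reverse → [4, 3]
insert 2 at 2 → [4, 3, 2]
sum = 9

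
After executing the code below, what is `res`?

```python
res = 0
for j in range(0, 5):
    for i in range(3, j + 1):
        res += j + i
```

21

j=3,i=3: res = 0+6 = 6
j=4,i=3: res = 6+7 = 13
j=4,i=4: res = 13+8 = 21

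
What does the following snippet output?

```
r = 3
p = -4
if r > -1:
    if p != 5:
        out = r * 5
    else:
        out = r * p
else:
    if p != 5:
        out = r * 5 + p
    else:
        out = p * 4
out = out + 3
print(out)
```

r=3, p=-4
r > -1 is True; p != 5 is True
→ out = r * 5 = 15
out = 15+3 = 18

18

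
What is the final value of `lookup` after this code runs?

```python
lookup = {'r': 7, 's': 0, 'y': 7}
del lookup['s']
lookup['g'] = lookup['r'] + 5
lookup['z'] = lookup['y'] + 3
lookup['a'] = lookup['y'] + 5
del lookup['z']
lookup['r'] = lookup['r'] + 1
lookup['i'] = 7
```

del 's' → {'r': 7, 'y': 7}
lookup['g'] = lookup['r']+5 = 12 → {'r': 7, 'y': 7, 'g': 12}
lookup['z'] = lookup['y']+3 = 10 → {'r': 7, 'y': 7, 'g': 12, 'z': 10}
lookup['a'] = lookup['y']+5 = 12 → {'r': 7, 'y': 7, 'g': 12, 'z': 10, 'a': 12}
del 'z' → {'r': 7, 'y': 7, 'g': 12, 'a': 12}
lookup['r'] = lookup['r']+1 = 8 → {'r': 8, 'y': 7, 'g': 12, 'a': 12}
lookup['i'] = 7 → {'r': 8, 'y': 7, 'g': 12, 'a': 12, 'i': 7}

{'r': 8, 'y': 7, 'g': 12, 'a': 12, 'i': 7}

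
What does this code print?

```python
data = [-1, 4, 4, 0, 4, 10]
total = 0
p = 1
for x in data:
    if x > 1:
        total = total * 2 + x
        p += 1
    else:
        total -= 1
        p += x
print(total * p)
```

184

x=-1: not >1, total = 0-1 = -1; p=0
x=4: >1, total = (-1)*2+4 = 2; p=1
x=4: >1, total = 2*2+4 = 8; p=2
x=0: not >1, total = 8-1 = 7; p=2
x=4: >1, total = 7*2+4 = 18; p=3
x=10: >1, total = 18*2+10 = 46; p=4
total*p = 46*4 = 184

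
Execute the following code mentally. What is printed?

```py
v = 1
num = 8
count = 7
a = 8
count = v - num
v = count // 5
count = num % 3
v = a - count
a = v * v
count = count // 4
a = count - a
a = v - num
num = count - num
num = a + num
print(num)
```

count = 1-8 = -7
v = (-7)//5 = -2
count = 8%3 = 2
v = 8-2 = 6
a = 6*6 = 36
count = 2//4 = 0
a = 0-36 = -36
a = 6-8 = -2
num = 0-8 = -8
num = (-2)+(-8) = -10

-10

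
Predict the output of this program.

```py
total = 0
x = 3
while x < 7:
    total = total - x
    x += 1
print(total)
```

-18

x=3: total = 0-3 = -3
x=4: total = (-3)-4 = -7
x=5: total = (-7)-5 = -12
x=6: total = (-12)-6 = -18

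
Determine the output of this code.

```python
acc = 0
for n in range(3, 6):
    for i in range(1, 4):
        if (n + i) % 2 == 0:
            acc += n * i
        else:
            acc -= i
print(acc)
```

32

n=3,i=1: even sum, acc = 0+3 = 3
n=3,i=2: odd sum, acc = 3-2 = 1
n=3,i=3: even sum, acc = 1+9 = 10
n=4,i=1: odd sum, acc = 10-1 = 9
n=4,i=2: even sum, acc = 9+8 = 17
n=4,i=3: odd sum, acc = 17-3 = 14
n=5,i=1: even sum, acc = 14+5 = 19
n=5,i=2: odd sum, acc = 19-2 = 17
n=5,i=3: even sum, acc = 17+15 = 32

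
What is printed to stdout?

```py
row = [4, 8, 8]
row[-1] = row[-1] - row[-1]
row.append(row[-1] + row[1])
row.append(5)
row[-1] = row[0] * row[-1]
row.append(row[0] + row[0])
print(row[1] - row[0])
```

row[-1] = row[-1]-row[-1] = 8-8 = 0 → [4, 8, 0]
append row[-1]+row[1] = 0+8 = 8 → [4, 8, 0, 8]
append 5 → [4, 8, 0, 8, 5]
row[-1] = row[0]*row[-1] = 4*5 = 20 → [4, 8, 0, 8, 20]
append row[0]+row[0] = 4+4 = 8 → [4, 8, 0, 8, 20, 8]
row[1]-row[0] = 8-4 = 4

4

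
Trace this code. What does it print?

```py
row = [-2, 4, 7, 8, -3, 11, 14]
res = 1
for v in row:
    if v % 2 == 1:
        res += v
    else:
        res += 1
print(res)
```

v=-2: not odd, res = 1+1 = 2
v=4: not odd, res = 2+1 = 3
v=7: odd, res = 3+7 = 10
v=8: not odd, res = 10+1 = 11
v=-3: odd, res = 11+(-3) = 8
v=11: odd, res = 8+11 = 19
v=14: not odd, res = 19+1 = 20

20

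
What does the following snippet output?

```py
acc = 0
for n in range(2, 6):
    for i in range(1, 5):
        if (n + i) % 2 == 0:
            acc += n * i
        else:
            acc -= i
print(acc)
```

n=2,i=1: odd sum, acc = 0-1 = -1
n=2,i=2: even sum, acc = (-1)+4 = 3
n=2,i=3: odd sum, acc = 3-3 = 0
n=2,i=4: even sum, acc = 0+8 = 8
n=3,i=1: even sum, acc = 8+3 = 11
n=3,i=2: odd sum, acc = 11-2 = 9
n=3,i=3: even sum, acc = 9+9 = 18
n=3,i=4: odd sum, acc = 18-4 = 14
n=4,i=1: odd sum, acc = 14-1 = 13
n=4,i=2: even sum, acc = 13+8 = 21
n=4,i=3: odd sum, acc = 21-3 = 18
n=4,i=4: even sum, acc = 18+16 = 34
n=5,i=1: even sum, acc = 34+5 = 39
n=5,i=2: odd sum, acc = 39-2 = 37
n=5,i=3: even sum, acc = 37+15 = 52
n=5,i=4: odd sum, acc = 52-4 = 48

48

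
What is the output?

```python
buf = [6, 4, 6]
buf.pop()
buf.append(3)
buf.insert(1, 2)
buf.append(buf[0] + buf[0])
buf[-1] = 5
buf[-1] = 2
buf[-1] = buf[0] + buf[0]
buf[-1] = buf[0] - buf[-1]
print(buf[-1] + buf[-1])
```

-12

pop() removes 6 → [6, 4]
append 3 → [6, 4, 3]
insert 2 at 1 → [6, 2, 4, 3]
append buf[0]+buf[0] = 6+6 = 12 → [6, 2, 4, 3, 12]
buf[-1] = 5 → [6, 2, 4, 3, 5]
buf[-1] = 2 → [6, 2, 4, 3, 2]
buf[-1] = buf[0]+buf[0] = 6+6 = 12 → [6, 2, 4, 3, 12]
buf[-1] = buf[0]-buf[-1] = 6-12 = -6 → [6, 2, 4, 3, -6]
buf[-1]+buf[-1] = (-6)+(-6) = -12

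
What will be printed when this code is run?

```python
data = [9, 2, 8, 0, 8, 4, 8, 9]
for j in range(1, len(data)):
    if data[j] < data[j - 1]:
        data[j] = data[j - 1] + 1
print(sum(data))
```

100

j=1: 2<9, data[1] = 9+1 = 10 → [9, 10, 8, 0, 8, 4, 8, 9]
j=2: 8<10, data[2] = 10+1 = 11 → [9, 10, 11, 0, 8, 4, 8, 9]
j=3: 0<11, data[3] = 11+1 = 12 → [9, 10, 11, 12, 8, 4, 8, 9]
j=4: 8<12, data[4] = 12+1 = 13 → [9, 10, 11, 12, 13, 4, 8, 9]
j=5: 4<13, data[5] = 13+1 = 14 → [9, 10, 11, 12, 13, 14, 8, 9]
j=6: 8<14, data[6] = 14+1 = 15 → [9, 10, 11, 12, 13, 14, 15, 9]
j=7: 9<15, data[7] = 15+1 = 16 → [9, 10, 11, 12, 13, 14, 15, 16]
sum = 100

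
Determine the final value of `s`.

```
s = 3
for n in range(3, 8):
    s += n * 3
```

78

n=3: s = 3+3*3 = 12
n=4: s = 12+4*3 = 24
n=5: s = 24+5*3 = 39
n=6: s = 39+6*3 = 57
n=7: s = 57+7*3 = 78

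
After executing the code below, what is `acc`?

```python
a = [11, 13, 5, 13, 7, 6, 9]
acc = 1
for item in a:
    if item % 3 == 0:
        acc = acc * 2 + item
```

25

item=11: not %3==0
item=13: not %3==0
item=5: not %3==0
item=13: not %3==0
item=7: not %3==0
item=6: %3==0, acc = 1*2+6 = 8
item=9: %3==0, acc = 8*2+9 = 25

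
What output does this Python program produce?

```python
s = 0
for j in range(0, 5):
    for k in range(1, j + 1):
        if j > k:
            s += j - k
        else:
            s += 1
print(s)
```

14

j=1,k=1: not 1>1, s = 0+1 = 1
j=2,k=1: 2>1, s = 1+1 = 2
j=2,k=2: not 2>2, s = 2+1 = 3
j=3,k=1: 3>1, s = 3+2 = 5
j=3,k=2: 3>2, s = 5+1 = 6
j=3,k=3: not 3>3, s = 6+1 = 7
j=4,k=1: 4>1, s = 7+3 = 10
j=4,k=2: 4>2, s = 10+2 = 12
j=4,k=3: 4>3, s = 12+1 = 13
j=4,k=4: not 4>4, s = 13+1 = 14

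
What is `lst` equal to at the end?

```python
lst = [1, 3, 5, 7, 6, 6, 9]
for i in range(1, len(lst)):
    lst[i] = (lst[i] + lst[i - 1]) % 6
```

[1, 4, 3, 4, 4, 4, 1]

i=1: lst[1] = (3+1)%6 = 4 → [1, 4, 5, 7, 6, 6, 9]
i=2: lst[2] = (5+4)%6 = 3 → [1, 4, 3, 7, 6, 6, 9]
i=3: lst[3] = (7+3)%6 = 4 → [1, 4, 3, 4, 6, 6, 9]
i=4: lst[4] = (6+4)%6 = 4 → [1, 4, 3, 4, 4, 6, 9]
i=5: lst[5] = (6+4)%6 = 4 → [1, 4, 3, 4, 4, 4, 9]
i=6: lst[6] = (9+4)%6 = 1 → [1, 4, 3, 4, 4, 4, 1]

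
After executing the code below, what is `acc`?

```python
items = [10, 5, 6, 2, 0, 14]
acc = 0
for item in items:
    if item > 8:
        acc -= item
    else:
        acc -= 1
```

item=10: >8, acc = 0-10 = -10
item=5: not >8, acc = (-10)-1 = -11
item=6: not >8, acc = (-11)-1 = -12
item=2: not >8, acc = (-12)-1 = -13
item=0: not >8, acc = (-13)-1 = -14
item=14: >8, acc = (-14)-14 = -28

-28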